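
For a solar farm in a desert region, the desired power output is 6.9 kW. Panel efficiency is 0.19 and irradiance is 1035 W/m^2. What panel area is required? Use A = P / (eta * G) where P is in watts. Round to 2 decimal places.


Convert target power to watts: P = 6.9 * 1000 = 6900.0 W
Compute denominator: eta * G = 0.19 * 1035 = 196.65
Required area A = P / (eta * G) = 6900.0 / 196.65
A = 35.09 m^2

35.09


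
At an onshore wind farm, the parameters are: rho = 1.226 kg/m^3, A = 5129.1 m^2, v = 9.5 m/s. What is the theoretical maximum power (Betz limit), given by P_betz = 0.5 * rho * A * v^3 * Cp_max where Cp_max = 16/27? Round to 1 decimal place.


The Betz coefficient Cp_max = 16/27 = 0.5926
v^3 = 9.5^3 = 857.375
P_betz = 0.5 * rho * A * v^3 * Cp_max
P_betz = 0.5 * 1.226 * 5129.1 * 857.375 * 0.5926
P_betz = 1597455.2 W

1597455.2


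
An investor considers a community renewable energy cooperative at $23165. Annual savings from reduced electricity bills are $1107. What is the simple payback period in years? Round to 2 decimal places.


Simple payback period = initial cost / annual savings
Payback = 23165 / 1107
Payback = 20.93 years

20.93


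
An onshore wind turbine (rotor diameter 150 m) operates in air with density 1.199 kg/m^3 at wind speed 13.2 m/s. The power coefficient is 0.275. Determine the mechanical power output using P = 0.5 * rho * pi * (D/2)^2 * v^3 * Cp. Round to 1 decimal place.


Step 1 -- Compute swept area:
  A = pi * (D/2)^2 = pi * (150/2)^2 = 17671.46 m^2
Step 2 -- Apply wind power equation:
  P = 0.5 * rho * A * v^3 * Cp
  v^3 = 13.2^3 = 2299.968
  P = 0.5 * 1.199 * 17671.46 * 2299.968 * 0.275
  P = 6700636.7 W

6700636.7


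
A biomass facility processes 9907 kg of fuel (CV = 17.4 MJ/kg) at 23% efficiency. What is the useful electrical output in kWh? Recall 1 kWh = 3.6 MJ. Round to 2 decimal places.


Total energy = mass * CV = 9907 * 17.4 = 172381.8 MJ
Useful energy = total * eta = 172381.8 * 0.23 = 39647.81 MJ
Convert to kWh: 39647.81 / 3.6
Useful energy = 11013.28 kWh

11013.28


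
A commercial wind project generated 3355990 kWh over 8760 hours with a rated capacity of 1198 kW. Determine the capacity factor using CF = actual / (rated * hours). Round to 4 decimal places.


Capacity factor = actual output / maximum possible output
Maximum possible = rated * hours = 1198 * 8760 = 10494480 kWh
CF = 3355990 / 10494480
CF = 0.3198

0.3198


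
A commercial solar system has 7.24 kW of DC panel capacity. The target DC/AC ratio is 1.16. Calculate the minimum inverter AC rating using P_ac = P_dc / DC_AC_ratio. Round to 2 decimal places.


The inverter AC capacity is determined by the DC/AC ratio.
Given: P_dc = 7.24 kW, DC/AC ratio = 1.16
P_ac = P_dc / ratio = 7.24 / 1.16
P_ac = 6.24 kW

6.24


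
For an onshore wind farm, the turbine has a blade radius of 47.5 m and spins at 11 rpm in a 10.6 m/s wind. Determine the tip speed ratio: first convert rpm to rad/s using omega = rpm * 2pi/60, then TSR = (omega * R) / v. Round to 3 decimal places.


Convert rotational speed to rad/s:
  omega = 11 * 2 * pi / 60 = 1.1519 rad/s
Compute tip speed:
  v_tip = omega * R = 1.1519 * 47.5 = 54.716 m/s
Tip speed ratio:
  TSR = v_tip / v_wind = 54.716 / 10.6 = 5.162

5.162


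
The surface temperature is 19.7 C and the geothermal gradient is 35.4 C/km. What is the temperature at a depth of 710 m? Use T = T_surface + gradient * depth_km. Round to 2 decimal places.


Convert depth to km: 710 / 1000 = 0.71 km
Temperature increase = gradient * depth_km = 35.4 * 0.71 = 25.13 C
Temperature at depth = T_surface + delta_T = 19.7 + 25.13
T = 44.83 C

44.83


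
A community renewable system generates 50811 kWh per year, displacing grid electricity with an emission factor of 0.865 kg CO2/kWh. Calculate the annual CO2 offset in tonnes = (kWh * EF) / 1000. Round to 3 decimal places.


CO2 offset in kg = generation * emission_factor
CO2 offset = 50811 * 0.865 = 43951.52 kg
Convert to tonnes:
  CO2 offset = 43951.52 / 1000 = 43.952 tonnes

43.952


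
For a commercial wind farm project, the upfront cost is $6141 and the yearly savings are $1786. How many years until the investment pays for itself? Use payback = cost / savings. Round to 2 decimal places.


Simple payback period = initial cost / annual savings
Payback = 6141 / 1786
Payback = 3.44 years

3.44


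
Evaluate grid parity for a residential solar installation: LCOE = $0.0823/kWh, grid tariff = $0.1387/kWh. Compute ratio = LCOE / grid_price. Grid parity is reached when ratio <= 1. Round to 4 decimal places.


Compare LCOE to grid price:
  LCOE = $0.0823/kWh, Grid price = $0.1387/kWh
  Ratio = LCOE / grid_price = 0.0823 / 0.1387 = 0.5934
  Grid parity achieved (ratio <= 1)? yes

0.5934


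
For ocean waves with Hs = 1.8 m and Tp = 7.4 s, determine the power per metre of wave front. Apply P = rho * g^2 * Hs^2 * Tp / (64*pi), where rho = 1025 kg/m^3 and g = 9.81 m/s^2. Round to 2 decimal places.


Apply wave power formula:
  g^2 = 9.81^2 = 96.2361
  Hs^2 = 1.8^2 = 3.24
  Numerator = rho * g^2 * Hs^2 * Tp = 1025 * 96.2361 * 3.24 * 7.4 = 2365040.65
  Denominator = 64 * pi = 201.0619
  P = 2365040.65 / 201.0619 = 11762.75 W/m

11762.75


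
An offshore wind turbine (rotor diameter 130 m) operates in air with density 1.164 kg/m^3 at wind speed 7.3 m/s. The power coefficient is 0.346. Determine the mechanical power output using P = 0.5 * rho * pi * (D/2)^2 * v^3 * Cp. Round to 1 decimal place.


Step 1 -- Compute swept area:
  A = pi * (D/2)^2 = pi * (130/2)^2 = 13273.23 m^2
Step 2 -- Apply wind power equation:
  P = 0.5 * rho * A * v^3 * Cp
  v^3 = 7.3^3 = 389.017
  P = 0.5 * 1.164 * 13273.23 * 389.017 * 0.346
  P = 1039786.7 W

1039786.7


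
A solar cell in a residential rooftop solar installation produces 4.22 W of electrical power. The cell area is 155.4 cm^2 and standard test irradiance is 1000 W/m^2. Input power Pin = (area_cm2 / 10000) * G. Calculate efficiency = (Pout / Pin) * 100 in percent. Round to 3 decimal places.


First compute the input power:
  Pin = area_cm2 / 10000 * G = 155.4 / 10000 * 1000 = 15.54 W
Then compute efficiency:
  Efficiency = (Pout / Pin) * 100 = (4.22 / 15.54) * 100
  Efficiency = 27.156%

27.156


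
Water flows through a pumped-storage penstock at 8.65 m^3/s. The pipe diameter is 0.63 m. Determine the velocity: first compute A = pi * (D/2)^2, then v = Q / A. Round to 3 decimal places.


Compute pipe cross-sectional area:
  A = pi * (D/2)^2 = pi * (0.63/2)^2 = 0.3117 m^2
Calculate velocity:
  v = Q / A = 8.65 / 0.3117
  v = 27.749 m/s

27.749


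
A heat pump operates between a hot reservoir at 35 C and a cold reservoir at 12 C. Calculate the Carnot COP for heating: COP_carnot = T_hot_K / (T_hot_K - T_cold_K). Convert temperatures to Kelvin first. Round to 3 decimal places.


Convert to Kelvin:
  T_hot = 35 + 273.15 = 308.15 K
  T_cold = 12 + 273.15 = 285.15 K
Apply Carnot COP formula:
  COP = T_hot_K / (T_hot_K - T_cold_K) = 308.15 / 23.0
  COP = 13.398

13.398


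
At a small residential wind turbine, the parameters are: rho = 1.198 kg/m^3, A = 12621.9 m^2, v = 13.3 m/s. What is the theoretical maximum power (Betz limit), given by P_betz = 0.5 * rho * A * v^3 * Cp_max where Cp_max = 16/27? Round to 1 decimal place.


The Betz coefficient Cp_max = 16/27 = 0.5926
v^3 = 13.3^3 = 2352.637
P_betz = 0.5 * rho * A * v^3 * Cp_max
P_betz = 0.5 * 1.198 * 12621.9 * 2352.637 * 0.5926
P_betz = 10540536.1 W

10540536.1


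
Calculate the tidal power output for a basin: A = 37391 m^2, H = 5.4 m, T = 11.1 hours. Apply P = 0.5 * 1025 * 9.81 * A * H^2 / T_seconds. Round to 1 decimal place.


Convert period to seconds: T = 11.1 * 3600 = 39960.0 s
H^2 = 5.4^2 = 29.16
P = 0.5 * rho * g * A * H^2 / T
P = 0.5 * 1025 * 9.81 * 37391 * 29.16 / 39960.0
P = 137180.4 W

137180.4


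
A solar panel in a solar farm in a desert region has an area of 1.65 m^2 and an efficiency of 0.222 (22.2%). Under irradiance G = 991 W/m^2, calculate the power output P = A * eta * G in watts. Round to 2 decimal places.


Use the solar power formula P = A * eta * G.
Given: A = 1.65 m^2, eta = 0.222, G = 991 W/m^2
P = 1.65 * 0.222 * 991
P = 363.00 W

363.00


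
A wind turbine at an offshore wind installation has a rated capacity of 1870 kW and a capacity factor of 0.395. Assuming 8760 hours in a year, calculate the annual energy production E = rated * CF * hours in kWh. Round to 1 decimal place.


Annual energy = rated_kW * capacity_factor * hours_per_year
Given: P_rated = 1870 kW, CF = 0.395, hours = 8760
E = 1870 * 0.395 * 8760
E = 6470574.0 kWh

6470574.0


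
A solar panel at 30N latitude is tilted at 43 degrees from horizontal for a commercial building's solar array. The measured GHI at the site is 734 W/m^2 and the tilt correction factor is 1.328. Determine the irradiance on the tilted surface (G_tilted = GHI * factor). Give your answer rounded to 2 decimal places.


Identify the given values:
  GHI = 734 W/m^2, tilt correction factor = 1.328
Apply the formula G_tilted = GHI * factor:
  G_tilted = 734 * 1.328
  G_tilted = 974.75 W/m^2

974.75


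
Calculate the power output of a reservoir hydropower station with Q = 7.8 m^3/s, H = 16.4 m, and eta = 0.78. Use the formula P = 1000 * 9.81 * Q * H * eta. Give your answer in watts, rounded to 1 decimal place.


Apply the hydropower formula P = rho * g * Q * H * eta
rho * g = 1000 * 9.81 = 9810.0
P = 9810.0 * 7.8 * 16.4 * 0.78
P = 978818.3 W

978818.3


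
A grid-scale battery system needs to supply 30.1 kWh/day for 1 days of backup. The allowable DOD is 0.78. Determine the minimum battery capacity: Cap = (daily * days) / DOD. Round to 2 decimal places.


Total energy needed = daily * days = 30.1 * 1 = 30.1 kWh
Account for depth of discharge:
  Cap = total_energy / DOD = 30.1 / 0.78
  Cap = 38.59 kWh

38.59


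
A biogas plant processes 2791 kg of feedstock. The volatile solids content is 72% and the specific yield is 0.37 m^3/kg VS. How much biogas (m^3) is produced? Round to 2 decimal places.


Compute volatile solids:
  VS = mass * VS_fraction = 2791 * 0.72 = 2009.52 kg
Calculate biogas volume:
  Biogas = VS * specific_yield = 2009.52 * 0.37
  Biogas = 743.52 m^3

743.52


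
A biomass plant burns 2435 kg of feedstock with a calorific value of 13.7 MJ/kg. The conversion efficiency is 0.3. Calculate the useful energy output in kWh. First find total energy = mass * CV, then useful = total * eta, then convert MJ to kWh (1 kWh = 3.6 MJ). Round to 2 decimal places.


Total energy = mass * CV = 2435 * 13.7 = 33359.5 MJ
Useful energy = total * eta = 33359.5 * 0.3 = 10007.85 MJ
Convert to kWh: 10007.85 / 3.6
Useful energy = 2779.96 kWh

2779.96


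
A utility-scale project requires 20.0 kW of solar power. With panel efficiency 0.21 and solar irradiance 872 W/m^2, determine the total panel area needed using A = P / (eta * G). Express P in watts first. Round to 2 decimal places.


Convert target power to watts: P = 20.0 * 1000 = 20000.0 W
Compute denominator: eta * G = 0.21 * 872 = 183.12
Required area A = P / (eta * G) = 20000.0 / 183.12
A = 109.22 m^2

109.22


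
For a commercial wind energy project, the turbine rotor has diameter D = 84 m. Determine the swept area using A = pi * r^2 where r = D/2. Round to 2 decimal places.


Compute the rotor radius:
  r = D / 2 = 84 / 2 = 42.0 m
Calculate swept area:
  A = pi * r^2 = pi * 42.0^2
  A = 5541.77 m^2

5541.77


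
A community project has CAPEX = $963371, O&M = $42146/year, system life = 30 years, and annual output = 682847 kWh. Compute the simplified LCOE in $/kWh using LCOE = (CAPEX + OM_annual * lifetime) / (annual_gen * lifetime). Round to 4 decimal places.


Total cost = CAPEX + OM * lifetime = 963371 + 42146 * 30 = 963371 + 1264380 = 2227751
Total generation = annual * lifetime = 682847 * 30 = 20485410 kWh
LCOE = 2227751 / 20485410
LCOE = 0.1087 $/kWh

0.1087


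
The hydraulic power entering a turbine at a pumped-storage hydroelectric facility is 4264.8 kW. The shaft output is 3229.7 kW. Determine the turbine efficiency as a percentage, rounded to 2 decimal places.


Turbine efficiency = (output power / input power) * 100
eta = (3229.7 / 4264.8) * 100
eta = 75.73%

75.73


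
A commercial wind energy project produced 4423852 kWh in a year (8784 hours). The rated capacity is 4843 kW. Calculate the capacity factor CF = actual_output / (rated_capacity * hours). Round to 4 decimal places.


Capacity factor = actual output / maximum possible output
Maximum possible = rated * hours = 4843 * 8784 = 42540912 kWh
CF = 4423852 / 42540912
CF = 0.1040

0.1040


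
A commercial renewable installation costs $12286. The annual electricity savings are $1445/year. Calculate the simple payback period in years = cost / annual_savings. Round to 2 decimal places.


Simple payback period = initial cost / annual savings
Payback = 12286 / 1445
Payback = 8.50 years

8.50


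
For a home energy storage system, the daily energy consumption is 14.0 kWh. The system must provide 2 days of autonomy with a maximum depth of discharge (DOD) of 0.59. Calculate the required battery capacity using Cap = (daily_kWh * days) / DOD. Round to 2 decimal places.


Total energy needed = daily * days = 14.0 * 2 = 28.0 kWh
Account for depth of discharge:
  Cap = total_energy / DOD = 28.0 / 0.59
  Cap = 47.46 kWh

47.46


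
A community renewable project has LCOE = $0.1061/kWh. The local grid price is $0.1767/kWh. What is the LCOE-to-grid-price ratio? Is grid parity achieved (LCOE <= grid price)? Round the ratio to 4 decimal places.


Compare LCOE to grid price:
  LCOE = $0.1061/kWh, Grid price = $0.1767/kWh
  Ratio = LCOE / grid_price = 0.1061 / 0.1767 = 0.6005
  Grid parity achieved (ratio <= 1)? yes

0.6005


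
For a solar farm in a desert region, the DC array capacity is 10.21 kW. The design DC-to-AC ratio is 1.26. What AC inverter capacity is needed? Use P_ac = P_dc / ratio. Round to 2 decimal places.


The inverter AC capacity is determined by the DC/AC ratio.
Given: P_dc = 10.21 kW, DC/AC ratio = 1.26
P_ac = P_dc / ratio = 10.21 / 1.26
P_ac = 8.10 kW

8.10


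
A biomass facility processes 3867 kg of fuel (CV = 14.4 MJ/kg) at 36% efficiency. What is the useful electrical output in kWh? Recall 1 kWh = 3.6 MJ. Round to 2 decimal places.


Total energy = mass * CV = 3867 * 14.4 = 55684.8 MJ
Useful energy = total * eta = 55684.8 * 0.36 = 20046.53 MJ
Convert to kWh: 20046.53 / 3.6
Useful energy = 5568.48 kWh

5568.48


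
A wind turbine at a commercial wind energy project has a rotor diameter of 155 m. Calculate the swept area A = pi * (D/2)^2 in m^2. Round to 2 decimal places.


Compute the rotor radius:
  r = D / 2 = 155 / 2 = 77.5 m
Calculate swept area:
  A = pi * r^2 = pi * 77.5^2
  A = 18869.19 m^2

18869.19


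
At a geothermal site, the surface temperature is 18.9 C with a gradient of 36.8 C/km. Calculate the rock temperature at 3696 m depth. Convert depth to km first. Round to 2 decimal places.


Convert depth to km: 3696 / 1000 = 3.696 km
Temperature increase = gradient * depth_km = 36.8 * 3.696 = 136.01 C
Temperature at depth = T_surface + delta_T = 18.9 + 136.01
T = 154.91 C

154.91


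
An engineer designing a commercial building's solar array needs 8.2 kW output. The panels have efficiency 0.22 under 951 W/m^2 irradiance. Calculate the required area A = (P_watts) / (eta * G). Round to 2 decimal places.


Convert target power to watts: P = 8.2 * 1000 = 8200.0 W
Compute denominator: eta * G = 0.22 * 951 = 209.22
Required area A = P / (eta * G) = 8200.0 / 209.22
A = 39.19 m^2

39.19


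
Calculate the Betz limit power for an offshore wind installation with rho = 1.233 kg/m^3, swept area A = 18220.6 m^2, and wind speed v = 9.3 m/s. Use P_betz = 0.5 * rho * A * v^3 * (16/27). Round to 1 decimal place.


The Betz coefficient Cp_max = 16/27 = 0.5926
v^3 = 9.3^3 = 804.357
P_betz = 0.5 * rho * A * v^3 * Cp_max
P_betz = 0.5 * 1.233 * 18220.6 * 804.357 * 0.5926
P_betz = 5354276.8 W

5354276.8


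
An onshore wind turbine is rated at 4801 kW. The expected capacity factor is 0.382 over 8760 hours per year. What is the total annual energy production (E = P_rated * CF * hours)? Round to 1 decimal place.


Annual energy = rated_kW * capacity_factor * hours_per_year
Given: P_rated = 4801 kW, CF = 0.382, hours = 8760
E = 4801 * 0.382 * 8760
E = 16065682.3 kWh

16065682.3


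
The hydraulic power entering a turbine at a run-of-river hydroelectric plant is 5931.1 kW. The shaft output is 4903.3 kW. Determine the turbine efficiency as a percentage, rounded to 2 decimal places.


Turbine efficiency = (output power / input power) * 100
eta = (4903.3 / 5931.1) * 100
eta = 82.67%

82.67


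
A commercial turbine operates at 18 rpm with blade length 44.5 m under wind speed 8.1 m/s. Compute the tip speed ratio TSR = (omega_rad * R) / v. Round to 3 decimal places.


Convert rotational speed to rad/s:
  omega = 18 * 2 * pi / 60 = 1.885 rad/s
Compute tip speed:
  v_tip = omega * R = 1.885 * 44.5 = 83.881 m/s
Tip speed ratio:
  TSR = v_tip / v_wind = 83.881 / 8.1 = 10.356

10.356


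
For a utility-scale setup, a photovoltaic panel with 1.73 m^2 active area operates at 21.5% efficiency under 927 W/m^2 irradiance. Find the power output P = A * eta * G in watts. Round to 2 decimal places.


Use the solar power formula P = A * eta * G.
Given: A = 1.73 m^2, eta = 0.215, G = 927 W/m^2
P = 1.73 * 0.215 * 927
P = 344.80 W

344.80


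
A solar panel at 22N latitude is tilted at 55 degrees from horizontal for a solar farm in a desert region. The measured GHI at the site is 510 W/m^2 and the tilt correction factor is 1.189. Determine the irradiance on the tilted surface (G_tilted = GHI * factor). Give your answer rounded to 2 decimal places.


Identify the given values:
  GHI = 510 W/m^2, tilt correction factor = 1.189
Apply the formula G_tilted = GHI * factor:
  G_tilted = 510 * 1.189
  G_tilted = 606.39 W/m^2

606.39


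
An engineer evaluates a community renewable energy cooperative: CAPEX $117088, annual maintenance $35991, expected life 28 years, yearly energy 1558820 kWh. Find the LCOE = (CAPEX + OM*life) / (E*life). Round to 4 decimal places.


Total cost = CAPEX + OM * lifetime = 117088 + 35991 * 28 = 117088 + 1007748 = 1124836
Total generation = annual * lifetime = 1558820 * 28 = 43646960 kWh
LCOE = 1124836 / 43646960
LCOE = 0.0258 $/kWh

0.0258


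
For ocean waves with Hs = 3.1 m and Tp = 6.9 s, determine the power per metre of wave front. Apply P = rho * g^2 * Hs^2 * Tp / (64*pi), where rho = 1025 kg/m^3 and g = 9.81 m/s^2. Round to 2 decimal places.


Apply wave power formula:
  g^2 = 9.81^2 = 96.2361
  Hs^2 = 3.1^2 = 9.61
  Numerator = rho * g^2 * Hs^2 * Tp = 1025 * 96.2361 * 9.61 * 6.9 = 6540852.54
  Denominator = 64 * pi = 201.0619
  P = 6540852.54 / 201.0619 = 32531.53 W/m

32531.53


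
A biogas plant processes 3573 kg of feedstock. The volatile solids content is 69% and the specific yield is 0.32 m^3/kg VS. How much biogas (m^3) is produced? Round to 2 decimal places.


Compute volatile solids:
  VS = mass * VS_fraction = 3573 * 0.69 = 2465.37 kg
Calculate biogas volume:
  Biogas = VS * specific_yield = 2465.37 * 0.32
  Biogas = 788.92 m^3

788.92


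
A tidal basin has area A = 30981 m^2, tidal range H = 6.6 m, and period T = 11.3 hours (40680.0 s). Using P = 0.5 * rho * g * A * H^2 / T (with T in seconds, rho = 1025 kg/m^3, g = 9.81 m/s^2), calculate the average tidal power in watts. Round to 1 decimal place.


Convert period to seconds: T = 11.3 * 3600 = 40680.0 s
H^2 = 6.6^2 = 43.56
P = 0.5 * rho * g * A * H^2 / T
P = 0.5 * 1025 * 9.81 * 30981 * 43.56 / 40680.0
P = 166788.2 W

166788.2


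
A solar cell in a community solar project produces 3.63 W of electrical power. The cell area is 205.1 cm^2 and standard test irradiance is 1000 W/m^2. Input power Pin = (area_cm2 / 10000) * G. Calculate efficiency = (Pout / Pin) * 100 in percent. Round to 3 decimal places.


First compute the input power:
  Pin = area_cm2 / 10000 * G = 205.1 / 10000 * 1000 = 20.51 W
Then compute efficiency:
  Efficiency = (Pout / Pin) * 100 = (3.63 / 20.51) * 100
  Efficiency = 17.699%

17.699


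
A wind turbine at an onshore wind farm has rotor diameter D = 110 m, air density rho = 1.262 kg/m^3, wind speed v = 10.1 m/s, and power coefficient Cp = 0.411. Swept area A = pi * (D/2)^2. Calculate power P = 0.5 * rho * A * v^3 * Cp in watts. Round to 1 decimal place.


Step 1 -- Compute swept area:
  A = pi * (D/2)^2 = pi * (110/2)^2 = 9503.32 m^2
Step 2 -- Apply wind power equation:
  P = 0.5 * rho * A * v^3 * Cp
  v^3 = 10.1^3 = 1030.301
  P = 0.5 * 1.262 * 9503.32 * 1030.301 * 0.411
  P = 2539279.8 W

2539279.8


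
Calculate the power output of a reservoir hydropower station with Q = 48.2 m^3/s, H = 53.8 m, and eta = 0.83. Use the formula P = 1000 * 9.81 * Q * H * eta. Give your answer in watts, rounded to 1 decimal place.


Apply the hydropower formula P = rho * g * Q * H * eta
rho * g = 1000 * 9.81 = 9810.0
P = 9810.0 * 48.2 * 53.8 * 0.83
P = 21114286.7 W

21114286.7


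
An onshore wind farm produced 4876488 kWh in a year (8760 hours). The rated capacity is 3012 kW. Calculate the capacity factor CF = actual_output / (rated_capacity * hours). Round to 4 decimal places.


Capacity factor = actual output / maximum possible output
Maximum possible = rated * hours = 3012 * 8760 = 26385120 kWh
CF = 4876488 / 26385120
CF = 0.1848

0.1848


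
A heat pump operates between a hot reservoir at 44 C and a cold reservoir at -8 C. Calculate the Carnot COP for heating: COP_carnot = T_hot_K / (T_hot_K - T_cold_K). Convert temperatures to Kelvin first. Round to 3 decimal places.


Convert to Kelvin:
  T_hot = 44 + 273.15 = 317.15 K
  T_cold = -8 + 273.15 = 265.15 K
Apply Carnot COP formula:
  COP = T_hot_K / (T_hot_K - T_cold_K) = 317.15 / 52.0
  COP = 6.099

6.099


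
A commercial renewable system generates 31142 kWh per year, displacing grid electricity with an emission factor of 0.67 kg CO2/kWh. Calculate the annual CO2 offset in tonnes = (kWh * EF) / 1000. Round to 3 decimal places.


CO2 offset in kg = generation * emission_factor
CO2 offset = 31142 * 0.67 = 20865.14 kg
Convert to tonnes:
  CO2 offset = 20865.14 / 1000 = 20.865 tonnes

20.865


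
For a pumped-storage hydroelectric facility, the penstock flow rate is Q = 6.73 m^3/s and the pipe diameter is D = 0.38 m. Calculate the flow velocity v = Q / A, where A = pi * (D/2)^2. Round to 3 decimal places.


Compute pipe cross-sectional area:
  A = pi * (D/2)^2 = pi * (0.38/2)^2 = 0.1134 m^2
Calculate velocity:
  v = Q / A = 6.73 / 0.1134
  v = 59.341 m/s

59.341


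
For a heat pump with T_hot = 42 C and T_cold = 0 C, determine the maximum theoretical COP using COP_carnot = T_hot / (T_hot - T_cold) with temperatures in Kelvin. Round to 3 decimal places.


Convert to Kelvin:
  T_hot = 42 + 273.15 = 315.15 K
  T_cold = 0 + 273.15 = 273.15 K
Apply Carnot COP formula:
  COP = T_hot_K / (T_hot_K - T_cold_K) = 315.15 / 42.0
  COP = 7.504

7.504


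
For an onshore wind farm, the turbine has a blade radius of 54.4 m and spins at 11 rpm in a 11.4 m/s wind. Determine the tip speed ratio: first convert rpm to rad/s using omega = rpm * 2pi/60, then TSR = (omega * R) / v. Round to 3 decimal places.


Convert rotational speed to rad/s:
  omega = 11 * 2 * pi / 60 = 1.1519 rad/s
Compute tip speed:
  v_tip = omega * R = 1.1519 * 54.4 = 62.664 m/s
Tip speed ratio:
  TSR = v_tip / v_wind = 62.664 / 11.4 = 5.497

5.497


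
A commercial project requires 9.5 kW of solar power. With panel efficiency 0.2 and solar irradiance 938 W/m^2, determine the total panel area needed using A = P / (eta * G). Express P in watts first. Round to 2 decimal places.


Convert target power to watts: P = 9.5 * 1000 = 9500.0 W
Compute denominator: eta * G = 0.2 * 938 = 187.6
Required area A = P / (eta * G) = 9500.0 / 187.6
A = 50.64 m^2

50.64


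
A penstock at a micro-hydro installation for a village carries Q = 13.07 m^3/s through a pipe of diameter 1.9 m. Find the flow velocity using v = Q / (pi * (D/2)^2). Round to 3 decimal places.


Compute pipe cross-sectional area:
  A = pi * (D/2)^2 = pi * (1.9/2)^2 = 2.8353 m^2
Calculate velocity:
  v = Q / A = 13.07 / 2.8353
  v = 4.610 m/s

4.610


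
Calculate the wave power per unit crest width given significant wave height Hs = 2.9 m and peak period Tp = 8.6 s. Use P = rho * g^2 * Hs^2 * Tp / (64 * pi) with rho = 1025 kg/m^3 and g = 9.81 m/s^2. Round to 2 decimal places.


Apply wave power formula:
  g^2 = 9.81^2 = 96.2361
  Hs^2 = 2.9^2 = 8.41
  Numerator = rho * g^2 * Hs^2 * Tp = 1025 * 96.2361 * 8.41 * 8.6 = 7134381.47
  Denominator = 64 * pi = 201.0619
  P = 7134381.47 / 201.0619 = 35483.50 W/m

35483.50


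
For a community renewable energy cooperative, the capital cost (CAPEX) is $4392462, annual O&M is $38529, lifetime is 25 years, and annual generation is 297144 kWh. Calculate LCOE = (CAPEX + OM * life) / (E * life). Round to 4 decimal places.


Total cost = CAPEX + OM * lifetime = 4392462 + 38529 * 25 = 4392462 + 963225 = 5355687
Total generation = annual * lifetime = 297144 * 25 = 7428600 kWh
LCOE = 5355687 / 7428600
LCOE = 0.7210 $/kWh

0.7210


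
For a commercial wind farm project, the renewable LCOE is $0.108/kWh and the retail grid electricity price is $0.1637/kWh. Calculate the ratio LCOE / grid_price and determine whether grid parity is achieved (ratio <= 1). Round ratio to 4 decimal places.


Compare LCOE to grid price:
  LCOE = $0.108/kWh, Grid price = $0.1637/kWh
  Ratio = LCOE / grid_price = 0.108 / 0.1637 = 0.6597
  Grid parity achieved (ratio <= 1)? yes

0.6597


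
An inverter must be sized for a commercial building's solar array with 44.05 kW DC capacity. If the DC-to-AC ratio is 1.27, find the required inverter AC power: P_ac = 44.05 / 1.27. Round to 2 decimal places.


The inverter AC capacity is determined by the DC/AC ratio.
Given: P_dc = 44.05 kW, DC/AC ratio = 1.27
P_ac = P_dc / ratio = 44.05 / 1.27
P_ac = 34.69 kW

34.69


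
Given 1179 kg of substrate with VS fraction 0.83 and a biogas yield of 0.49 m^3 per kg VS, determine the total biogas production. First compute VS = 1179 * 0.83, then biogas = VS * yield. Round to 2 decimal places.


Compute volatile solids:
  VS = mass * VS_fraction = 1179 * 0.83 = 978.57 kg
Calculate biogas volume:
  Biogas = VS * specific_yield = 978.57 * 0.49
  Biogas = 479.50 m^3

479.50


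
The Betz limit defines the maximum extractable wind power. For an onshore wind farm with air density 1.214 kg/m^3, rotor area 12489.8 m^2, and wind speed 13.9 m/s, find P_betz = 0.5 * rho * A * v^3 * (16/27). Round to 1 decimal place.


The Betz coefficient Cp_max = 16/27 = 0.5926
v^3 = 13.9^3 = 2685.619
P_betz = 0.5 * rho * A * v^3 * Cp_max
P_betz = 0.5 * 1.214 * 12489.8 * 2685.619 * 0.5926
P_betz = 12065485.3 W

12065485.3


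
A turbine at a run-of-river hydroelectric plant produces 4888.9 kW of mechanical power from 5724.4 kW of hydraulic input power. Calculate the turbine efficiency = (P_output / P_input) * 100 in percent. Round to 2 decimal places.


Turbine efficiency = (output power / input power) * 100
eta = (4888.9 / 5724.4) * 100
eta = 85.40%

85.40


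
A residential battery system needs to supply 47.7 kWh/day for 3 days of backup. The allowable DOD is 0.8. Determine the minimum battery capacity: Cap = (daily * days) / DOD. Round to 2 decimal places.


Total energy needed = daily * days = 47.7 * 3 = 143.1 kWh
Account for depth of discharge:
  Cap = total_energy / DOD = 143.1 / 0.8
  Cap = 178.88 kWh

178.88


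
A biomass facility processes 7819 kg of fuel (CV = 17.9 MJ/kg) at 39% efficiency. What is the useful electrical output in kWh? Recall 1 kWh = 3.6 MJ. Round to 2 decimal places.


Total energy = mass * CV = 7819 * 17.9 = 139960.1 MJ
Useful energy = total * eta = 139960.1 * 0.39 = 54584.44 MJ
Convert to kWh: 54584.44 / 3.6
Useful energy = 15162.34 kWh

15162.34


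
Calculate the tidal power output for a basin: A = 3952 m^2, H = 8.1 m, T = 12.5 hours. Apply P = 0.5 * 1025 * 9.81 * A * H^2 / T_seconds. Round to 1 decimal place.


Convert period to seconds: T = 12.5 * 3600 = 45000.0 s
H^2 = 8.1^2 = 65.61
P = 0.5 * rho * g * A * H^2 / T
P = 0.5 * 1025 * 9.81 * 3952 * 65.61 / 45000.0
P = 28969.3 W

28969.3


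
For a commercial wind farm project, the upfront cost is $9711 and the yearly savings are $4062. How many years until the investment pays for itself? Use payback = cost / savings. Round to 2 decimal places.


Simple payback period = initial cost / annual savings
Payback = 9711 / 4062
Payback = 2.39 years

2.39


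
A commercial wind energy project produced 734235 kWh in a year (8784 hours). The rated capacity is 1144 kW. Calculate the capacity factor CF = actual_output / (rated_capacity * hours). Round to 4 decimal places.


Capacity factor = actual output / maximum possible output
Maximum possible = rated * hours = 1144 * 8784 = 10048896 kWh
CF = 734235 / 10048896
CF = 0.0731

0.0731


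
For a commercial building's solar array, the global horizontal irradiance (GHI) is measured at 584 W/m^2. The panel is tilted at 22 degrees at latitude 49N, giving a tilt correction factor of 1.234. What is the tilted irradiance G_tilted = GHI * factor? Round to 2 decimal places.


Identify the given values:
  GHI = 584 W/m^2, tilt correction factor = 1.234
Apply the formula G_tilted = GHI * factor:
  G_tilted = 584 * 1.234
  G_tilted = 720.66 W/m^2

720.66


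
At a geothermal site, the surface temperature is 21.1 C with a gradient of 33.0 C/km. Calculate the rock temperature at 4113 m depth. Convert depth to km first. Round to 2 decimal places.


Convert depth to km: 4113 / 1000 = 4.113 km
Temperature increase = gradient * depth_km = 33.0 * 4.113 = 135.73 C
Temperature at depth = T_surface + delta_T = 21.1 + 135.73
T = 156.83 C

156.83


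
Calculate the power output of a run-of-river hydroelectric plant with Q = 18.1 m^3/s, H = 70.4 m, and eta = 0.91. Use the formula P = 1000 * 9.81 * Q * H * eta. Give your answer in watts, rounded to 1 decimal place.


Apply the hydropower formula P = rho * g * Q * H * eta
rho * g = 1000 * 9.81 = 9810.0
P = 9810.0 * 18.1 * 70.4 * 0.91
P = 11375267.9 W

11375267.9


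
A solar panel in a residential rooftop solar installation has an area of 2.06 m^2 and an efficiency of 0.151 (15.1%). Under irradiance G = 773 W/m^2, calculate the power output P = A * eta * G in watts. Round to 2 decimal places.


Use the solar power formula P = A * eta * G.
Given: A = 2.06 m^2, eta = 0.151, G = 773 W/m^2
P = 2.06 * 0.151 * 773
P = 240.45 W

240.45


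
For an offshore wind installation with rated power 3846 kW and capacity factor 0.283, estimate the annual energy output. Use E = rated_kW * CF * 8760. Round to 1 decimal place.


Annual energy = rated_kW * capacity_factor * hours_per_year
Given: P_rated = 3846 kW, CF = 0.283, hours = 8760
E = 3846 * 0.283 * 8760
E = 9534541.7 kWh

9534541.7


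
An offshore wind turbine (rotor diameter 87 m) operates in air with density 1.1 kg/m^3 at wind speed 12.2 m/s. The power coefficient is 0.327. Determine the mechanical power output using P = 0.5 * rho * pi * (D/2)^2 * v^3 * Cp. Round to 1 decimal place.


Step 1 -- Compute swept area:
  A = pi * (D/2)^2 = pi * (87/2)^2 = 5944.68 m^2
Step 2 -- Apply wind power equation:
  P = 0.5 * rho * A * v^3 * Cp
  v^3 = 12.2^3 = 1815.848
  P = 0.5 * 1.1 * 5944.68 * 1815.848 * 0.327
  P = 1941414.7 W

1941414.7


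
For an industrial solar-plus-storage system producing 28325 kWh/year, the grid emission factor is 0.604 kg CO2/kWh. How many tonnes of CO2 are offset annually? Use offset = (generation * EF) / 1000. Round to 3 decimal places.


CO2 offset in kg = generation * emission_factor
CO2 offset = 28325 * 0.604 = 17108.3 kg
Convert to tonnes:
  CO2 offset = 17108.3 / 1000 = 17.108 tonnes

17.108


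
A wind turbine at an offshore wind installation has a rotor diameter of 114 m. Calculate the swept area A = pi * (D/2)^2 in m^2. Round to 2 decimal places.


Compute the rotor radius:
  r = D / 2 = 114 / 2 = 57.0 m
Calculate swept area:
  A = pi * r^2 = pi * 57.0^2
  A = 10207.03 m^2

10207.03


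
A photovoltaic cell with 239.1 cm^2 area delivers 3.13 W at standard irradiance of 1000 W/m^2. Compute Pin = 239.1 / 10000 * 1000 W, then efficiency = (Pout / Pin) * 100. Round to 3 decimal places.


First compute the input power:
  Pin = area_cm2 / 10000 * G = 239.1 / 10000 * 1000 = 23.91 W
Then compute efficiency:
  Efficiency = (Pout / Pin) * 100 = (3.13 / 23.91) * 100
  Efficiency = 13.091%

13.091


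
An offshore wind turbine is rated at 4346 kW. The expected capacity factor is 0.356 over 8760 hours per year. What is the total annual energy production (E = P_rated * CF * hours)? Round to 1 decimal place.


Annual energy = rated_kW * capacity_factor * hours_per_year
Given: P_rated = 4346 kW, CF = 0.356, hours = 8760
E = 4346 * 0.356 * 8760
E = 13553261.8 kWh

13553261.8


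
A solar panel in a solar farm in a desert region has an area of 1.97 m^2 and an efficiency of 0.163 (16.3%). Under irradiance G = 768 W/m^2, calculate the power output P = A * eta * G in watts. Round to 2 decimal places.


Use the solar power formula P = A * eta * G.
Given: A = 1.97 m^2, eta = 0.163, G = 768 W/m^2
P = 1.97 * 0.163 * 768
P = 246.61 W

246.61


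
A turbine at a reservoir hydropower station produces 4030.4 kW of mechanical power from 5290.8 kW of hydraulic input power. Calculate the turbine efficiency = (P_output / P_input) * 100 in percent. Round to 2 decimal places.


Turbine efficiency = (output power / input power) * 100
eta = (4030.4 / 5290.8) * 100
eta = 76.18%

76.18


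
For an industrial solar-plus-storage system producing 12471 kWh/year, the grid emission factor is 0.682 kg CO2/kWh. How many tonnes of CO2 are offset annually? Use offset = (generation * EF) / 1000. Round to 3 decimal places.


CO2 offset in kg = generation * emission_factor
CO2 offset = 12471 * 0.682 = 8505.22 kg
Convert to tonnes:
  CO2 offset = 8505.22 / 1000 = 8.505 tonnes

8.505


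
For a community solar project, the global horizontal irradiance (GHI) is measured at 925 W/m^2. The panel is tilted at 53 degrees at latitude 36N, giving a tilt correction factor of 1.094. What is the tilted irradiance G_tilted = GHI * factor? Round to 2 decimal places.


Identify the given values:
  GHI = 925 W/m^2, tilt correction factor = 1.094
Apply the formula G_tilted = GHI * factor:
  G_tilted = 925 * 1.094
  G_tilted = 1011.95 W/m^2

1011.95


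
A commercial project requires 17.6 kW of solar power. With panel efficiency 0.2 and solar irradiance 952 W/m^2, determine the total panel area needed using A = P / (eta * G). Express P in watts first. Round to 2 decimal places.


Convert target power to watts: P = 17.6 * 1000 = 17600.0 W
Compute denominator: eta * G = 0.2 * 952 = 190.4
Required area A = P / (eta * G) = 17600.0 / 190.4
A = 92.44 m^2

92.44


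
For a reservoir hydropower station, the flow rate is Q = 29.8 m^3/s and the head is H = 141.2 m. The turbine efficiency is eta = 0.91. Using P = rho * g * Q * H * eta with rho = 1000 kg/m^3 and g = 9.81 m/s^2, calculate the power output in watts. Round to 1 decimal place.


Apply the hydropower formula P = rho * g * Q * H * eta
rho * g = 1000 * 9.81 = 9810.0
P = 9810.0 * 29.8 * 141.2 * 0.91
P = 37563094.3 W

37563094.3


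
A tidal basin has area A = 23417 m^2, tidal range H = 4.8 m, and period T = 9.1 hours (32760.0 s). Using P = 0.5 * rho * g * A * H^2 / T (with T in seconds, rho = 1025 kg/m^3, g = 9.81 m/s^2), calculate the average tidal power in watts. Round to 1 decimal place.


Convert period to seconds: T = 9.1 * 3600 = 32760.0 s
H^2 = 4.8^2 = 23.04
P = 0.5 * rho * g * A * H^2 / T
P = 0.5 * 1025 * 9.81 * 23417 * 23.04 / 32760.0
P = 82800.5 W

82800.5


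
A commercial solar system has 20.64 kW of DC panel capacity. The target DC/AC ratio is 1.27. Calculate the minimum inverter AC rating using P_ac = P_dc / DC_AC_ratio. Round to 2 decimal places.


The inverter AC capacity is determined by the DC/AC ratio.
Given: P_dc = 20.64 kW, DC/AC ratio = 1.27
P_ac = P_dc / ratio = 20.64 / 1.27
P_ac = 16.25 kW

16.25


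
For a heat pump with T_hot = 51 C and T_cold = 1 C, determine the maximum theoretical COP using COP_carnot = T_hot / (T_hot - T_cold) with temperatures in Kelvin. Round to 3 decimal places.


Convert to Kelvin:
  T_hot = 51 + 273.15 = 324.15 K
  T_cold = 1 + 273.15 = 274.15 K
Apply Carnot COP formula:
  COP = T_hot_K / (T_hot_K - T_cold_K) = 324.15 / 50.0
  COP = 6.483

6.483


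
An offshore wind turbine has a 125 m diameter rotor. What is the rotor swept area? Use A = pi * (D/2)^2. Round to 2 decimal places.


Compute the rotor radius:
  r = D / 2 = 125 / 2 = 62.5 m
Calculate swept area:
  A = pi * r^2 = pi * 62.5^2
  A = 12271.85 m^2

12271.85


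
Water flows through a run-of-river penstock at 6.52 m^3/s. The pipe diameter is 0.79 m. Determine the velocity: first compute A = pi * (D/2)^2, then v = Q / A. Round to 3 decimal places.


Compute pipe cross-sectional area:
  A = pi * (D/2)^2 = pi * (0.79/2)^2 = 0.4902 m^2
Calculate velocity:
  v = Q / A = 6.52 / 0.4902
  v = 13.302 m/s

13.302


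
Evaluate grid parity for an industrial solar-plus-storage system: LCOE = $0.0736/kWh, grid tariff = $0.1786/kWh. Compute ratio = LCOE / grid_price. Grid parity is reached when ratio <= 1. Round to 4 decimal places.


Compare LCOE to grid price:
  LCOE = $0.0736/kWh, Grid price = $0.1786/kWh
  Ratio = LCOE / grid_price = 0.0736 / 0.1786 = 0.4121
  Grid parity achieved (ratio <= 1)? yes

0.4121


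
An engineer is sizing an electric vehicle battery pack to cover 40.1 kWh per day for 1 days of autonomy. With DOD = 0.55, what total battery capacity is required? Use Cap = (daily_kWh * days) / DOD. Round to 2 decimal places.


Total energy needed = daily * days = 40.1 * 1 = 40.1 kWh
Account for depth of discharge:
  Cap = total_energy / DOD = 40.1 / 0.55
  Cap = 72.91 kWh

72.91


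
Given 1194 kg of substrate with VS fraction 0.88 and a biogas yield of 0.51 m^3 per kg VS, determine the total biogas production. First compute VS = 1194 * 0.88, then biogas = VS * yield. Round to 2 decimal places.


Compute volatile solids:
  VS = mass * VS_fraction = 1194 * 0.88 = 1050.72 kg
Calculate biogas volume:
  Biogas = VS * specific_yield = 1050.72 * 0.51
  Biogas = 535.87 m^3

535.87


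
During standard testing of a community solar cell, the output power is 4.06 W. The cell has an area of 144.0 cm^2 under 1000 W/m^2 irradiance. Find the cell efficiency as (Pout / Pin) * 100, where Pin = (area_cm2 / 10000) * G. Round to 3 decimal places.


First compute the input power:
  Pin = area_cm2 / 10000 * G = 144.0 / 10000 * 1000 = 14.4 W
Then compute efficiency:
  Efficiency = (Pout / Pin) * 100 = (4.06 / 14.4) * 100
  Efficiency = 28.194%

28.194


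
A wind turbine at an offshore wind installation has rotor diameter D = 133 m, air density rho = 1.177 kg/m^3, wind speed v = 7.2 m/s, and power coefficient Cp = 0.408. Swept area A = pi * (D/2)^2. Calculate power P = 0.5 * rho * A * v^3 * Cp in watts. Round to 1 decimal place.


Step 1 -- Compute swept area:
  A = pi * (D/2)^2 = pi * (133/2)^2 = 13892.91 m^2
Step 2 -- Apply wind power equation:
  P = 0.5 * rho * A * v^3 * Cp
  v^3 = 7.2^3 = 373.248
  P = 0.5 * 1.177 * 13892.91 * 373.248 * 0.408
  P = 1245080.1 W

1245080.1


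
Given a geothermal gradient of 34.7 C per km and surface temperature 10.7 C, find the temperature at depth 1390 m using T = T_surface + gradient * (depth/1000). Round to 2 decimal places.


Convert depth to km: 1390 / 1000 = 1.39 km
Temperature increase = gradient * depth_km = 34.7 * 1.39 = 48.23 C
Temperature at depth = T_surface + delta_T = 10.7 + 48.23
T = 58.93 C

58.93


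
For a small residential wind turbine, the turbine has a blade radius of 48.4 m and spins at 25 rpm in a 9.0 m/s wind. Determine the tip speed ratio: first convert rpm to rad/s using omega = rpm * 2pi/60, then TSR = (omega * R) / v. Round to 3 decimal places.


Convert rotational speed to rad/s:
  omega = 25 * 2 * pi / 60 = 2.618 rad/s
Compute tip speed:
  v_tip = omega * R = 2.618 * 48.4 = 126.711 m/s
Tip speed ratio:
  TSR = v_tip / v_wind = 126.711 / 9.0 = 14.079

14.079
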